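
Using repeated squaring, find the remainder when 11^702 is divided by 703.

1

11^1 ≡ 11 (mod 703)
11^2 ≡ 11^2 = 121 ≡ 121 (mod 703)
11^4 ≡ 121^2 = 14641 ≡ 581 (mod 703)
11^8 ≡ 581^2 = 337561 ≡ 121 (mod 703)
11^16 ≡ 121^2 = 14641 ≡ 581 (mod 703)
11^32 ≡ 581^2 = 337561 ≡ 121 (mod 703)
11^64 ≡ 121^2 = 14641 ≡ 581 (mod 703)
11^128 ≡ 581^2 = 337561 ≡ 121 (mod 703)
11^256 ≡ 121^2 = 14641 ≡ 581 (mod 703)
11^512 ≡ 581^2 = 337561 ≡ 121 (mod 703)
702 = 512 + 128 + 32 + 16 + 8 + 4 + 2 in binary powers of 2.
So 11^702 ≡ 121 · 121 · 121 · 581 · 121 · 581 · 121 ≡ 1 (mod 703).
Since the result is 1, base 11 gives no evidence that 703 is composite.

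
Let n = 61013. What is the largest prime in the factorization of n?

61013 = 17 · 3589
3589 = 37 · 97
97 is prime.
So 61013 = 17 · 37 · 97; the largest prime factor is 97.

97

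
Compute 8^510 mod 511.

8^1 ≡ 8 (mod 511)
8^2 ≡ 8^2 = 64 ≡ 64 (mod 511)
8^4 ≡ 64^2 = 4096 ≡ 8 (mod 511)
8^8 ≡ 8^2 = 64 ≡ 64 (mod 511)
8^16 ≡ 64^2 = 4096 ≡ 8 (mod 511)
8^32 ≡ 8^2 = 64 ≡ 64 (mod 511)
8^64 ≡ 64^2 = 4096 ≡ 8 (mod 511)
8^128 ≡ 8^2 = 64 ≡ 64 (mod 511)
8^256 ≡ 64^2 = 4096 ≡ 8 (mod 511)
510 = 256 + 128 + 64 + 32 + 16 + 8 + 4 + 2 in binary powers of 2.
So 8^510 ≡ 8 · 64 · 8 · 64 · 8 · 64 · 8 · 64 ≡ 1 (mod 511).
Since the result is 1, base 8 gives no evidence that 511 is composite.

1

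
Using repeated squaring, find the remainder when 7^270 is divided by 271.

7^1 ≡ 7 (mod 271)
7^2 ≡ 7^2 = 49 ≡ 49 (mod 271)
7^4 ≡ 49^2 = 2401 ≡ 233 (mod 271)
7^8 ≡ 233^2 = 54289 ≡ 89 (mod 271)
7^16 ≡ 89^2 = 7921 ≡ 62 (mod 271)
7^32 ≡ 62^2 = 3844 ≡ 50 (mod 271)
7^64 ≡ 50^2 = 2500 ≡ 61 (mod 271)
7^128 ≡ 61^2 = 3721 ≡ 198 (mod 271)
7^256 ≡ 198^2 = 39204 ≡ 180 (mod 271)
270 = 256 + 8 + 4 + 2 in binary powers of 2.
So 7^270 ≡ 180 · 89 · 233 · 49 ≡ 1 (mod 271).
Since the result is 1, base 7 gives no evidence that 271 is composite.

1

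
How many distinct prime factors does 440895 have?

440895 = 3 · 146965
146965 = 5 · 29393
29393 = 7 · 4199
4199 = 13 · 323
323 = 17 · 19
440895 = 3 · 5 · 7 · 13 · 17 · 19, which has 6 distinct prime factors.

6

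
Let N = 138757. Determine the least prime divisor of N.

138757 is odd.
Digit sum 31, not divisible by 3.
Ends in 7: not divisible by 5.
7: 138757 = 7·19822 + 3
11: 138757 = 11·12614 + 3
13: 138757 = 13·10673 + 8
17: 138757 = 17·8162 + 3
19: 138757 = 19·7303

19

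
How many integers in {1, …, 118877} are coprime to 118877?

106000

Factor: 118877 = 11 · 101 · 107.
φ(118877) = (11−1) · (101−1) · (107−1) = 10 · 100 · 106 = 106000.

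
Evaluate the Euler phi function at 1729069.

1681680

Factor: 1729069 = 67 · 131 · 197.
φ(1729069) = (67−1) · (131−1) · (197−1) = 66 · 130 · 196 = 1681680.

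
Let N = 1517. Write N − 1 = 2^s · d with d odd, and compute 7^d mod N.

1517 − 1 = 1516 = 2^2 · 379, so d = 379.
7^1 ≡ 7 (mod 1517)
7^2 ≡ 7^2 = 49 ≡ 49 (mod 1517)
7^4 ≡ 49^2 = 2401 ≡ 884 (mod 1517)
7^8 ≡ 884^2 = 781456 ≡ 201 (mod 1517)
7^16 ≡ 201^2 = 40401 ≡ 959 (mod 1517)
7^32 ≡ 959^2 = 919681 ≡ 379 (mod 1517)
7^64 ≡ 379^2 = 143641 ≡ 1043 (mod 1517)
7^128 ≡ 1043^2 = 1087849 ≡ 160 (mod 1517)
7^256 ≡ 160^2 = 25600 ≡ 1328 (mod 1517)
379 = 256 + 64 + 32 + 16 + 8 + 2 + 1 in binary powers of 2.
So 7^379 ≡ 1328 · 1043 · 379 · 959 · 201 · 49 · 7 ≡ 1265 (mod 1517).
Squaring chain: 1265 → 1307; never reaches −1, so base 7 is a Miller–Rabin witness that 1517 is composite.

1265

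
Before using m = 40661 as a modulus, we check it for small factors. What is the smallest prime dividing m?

40661 is odd.
Digit sum 17, not divisible by 3.
Ends in 1: not divisible by 5.
7: 40661 = 7·5808 + 5
11: 40661 = 11·3696 + 5
13: 40661 = 13·3127 + 10
17: 40661 = 17·2391 + 14
19: 40661 = 19·2140 + 1
23: 40661 = 23·1767 + 20
29: 40661 = 29·1402 + 3
31: 40661 = 31·1311 + 20
37: 40661 = 37·1098 + 35
41: 40661 = 41·991 + 30
43: 40661 = 43·945 + 26
47: 40661 = 47·865 + 6
53: 40661 = 53·767 + 10
59: 40661 = 59·689 + 10
61: 40661 = 61·666 + 35
67: 40661 = 67·606 + 59
71: 40661 = 71·572 + 49
73: 40661 = 73·557

73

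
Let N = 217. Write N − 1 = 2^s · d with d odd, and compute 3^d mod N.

209

217 − 1 = 216 = 2^3 · 27, so d = 27.
3^1 ≡ 3 (mod 217)
3^2 ≡ 3^2 = 9 ≡ 9 (mod 217)
3^4 ≡ 9^2 = 81 ≡ 81 (mod 217)
3^8 ≡ 81^2 = 6561 ≡ 51 (mod 217)
3^16 ≡ 51^2 = 2601 ≡ 214 (mod 217)
27 = 16 + 8 + 2 + 1 in binary powers of 2.
So 3^27 ≡ 214 · 51 · 9 · 3 ≡ 209 (mod 217).
Squaring chain: 209 → 64 → 190; never reaches −1, so base 3 is a Miller–Rabin witness that 217 is composite.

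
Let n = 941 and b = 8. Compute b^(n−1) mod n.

1

8^1 ≡ 8 (mod 941)
8^2 ≡ 8^2 = 64 ≡ 64 (mod 941)
8^4 ≡ 64^2 = 4096 ≡ 332 (mod 941)
8^8 ≡ 332^2 = 110224 ≡ 127 (mod 941)
8^16 ≡ 127^2 = 16129 ≡ 132 (mod 941)
8^32 ≡ 132^2 = 17424 ≡ 486 (mod 941)
8^64 ≡ 486^2 = 236196 ≡ 5 (mod 941)
8^128 ≡ 5^2 = 25 ≡ 25 (mod 941)
8^256 ≡ 25^2 = 625 ≡ 625 (mod 941)
8^512 ≡ 625^2 = 390625 ≡ 110 (mod 941)
940 = 512 + 256 + 128 + 32 + 8 + 4 in binary powers of 2.
So 8^940 ≡ 110 · 625 · 25 · 486 · 127 · 332 ≡ 1 (mod 941).
Since the result is 1, base 8 gives no evidence that 941 is composite.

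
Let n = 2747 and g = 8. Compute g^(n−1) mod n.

1958

8^1 ≡ 8 (mod 2747)
8^2 ≡ 8^2 = 64 ≡ 64 (mod 2747)
8^4 ≡ 64^2 = 4096 ≡ 1349 (mod 2747)
8^8 ≡ 1349^2 = 1819801 ≡ 1287 (mod 2747)
8^16 ≡ 1287^2 = 1656369 ≡ 2675 (mod 2747)
8^32 ≡ 2675^2 = 7155625 ≡ 2437 (mod 2747)
8^64 ≡ 2437^2 = 5938969 ≡ 2702 (mod 2747)
8^128 ≡ 2702^2 = 7300804 ≡ 2025 (mod 2747)
8^256 ≡ 2025^2 = 4100625 ≡ 2101 (mod 2747)
8^512 ≡ 2101^2 = 4414201 ≡ 2519 (mod 2747)
8^1024 ≡ 2519^2 = 6345361 ≡ 2538 (mod 2747)
8^2048 ≡ 2538^2 = 6441444 ≡ 2476 (mod 2747)
2746 = 2048 + 512 + 128 + 32 + 16 + 8 + 2 in binary powers of 2.
So 8^2746 ≡ 2476 · 2519 · 2025 · 2437 · 2675 · 1287 · 64 ≡ 1958 (mod 2747).
Since 1958 ≠ 1, base 8 is a Fermat witness: 2747 is composite.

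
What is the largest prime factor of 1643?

1643 = 31 · 53
53 is prime.
So 1643 = 31 · 53; the largest prime factor is 53.

53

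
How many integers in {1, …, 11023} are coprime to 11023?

Factor: 11023 = 73 · 151.
φ(11023) = (73−1) · (151−1) = 72 · 150 = 10800.

10800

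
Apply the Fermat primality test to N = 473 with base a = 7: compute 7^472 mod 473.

7^1 ≡ 7 (mod 473)
7^2 ≡ 7^2 = 49 ≡ 49 (mod 473)
7^4 ≡ 49^2 = 2401 ≡ 36 (mod 473)
7^8 ≡ 36^2 = 1296 ≡ 350 (mod 473)
7^16 ≡ 350^2 = 122500 ≡ 466 (mod 473)
7^32 ≡ 466^2 = 217156 ≡ 49 (mod 473)
7^64 ≡ 49^2 = 2401 ≡ 36 (mod 473)
7^128 ≡ 36^2 = 1296 ≡ 350 (mod 473)
7^256 ≡ 350^2 = 122500 ≡ 466 (mod 473)
472 = 256 + 128 + 64 + 16 + 8 in binary powers of 2.
So 7^472 ≡ 466 · 350 · 36 · 466 · 350 ≡ 423 (mod 473).
Since 423 ≠ 1, base 7 is a Fermat witness: 473 is composite.

423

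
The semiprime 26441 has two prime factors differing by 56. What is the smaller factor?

137

Since p = q + 56, we have 26441 = q(q + 56), so q² + 56q − 26441 = 0.
Discriminant: 56² + 4·26441 = 3136 + 105764 = 108900; √108900 = 330.
q = (−56 + 330)/2 = 137, and p = q + 56 = 193.
Check: 137 · 193 = 26441.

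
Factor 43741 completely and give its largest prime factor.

83

43741 = 17 · 2573
2573 = 31 · 83
83 is prime.
So 43741 = 17 · 31 · 83; the largest prime factor is 83.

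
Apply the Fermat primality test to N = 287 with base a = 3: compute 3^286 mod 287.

32

3^1 ≡ 3 (mod 287)
3^2 ≡ 3^2 = 9 ≡ 9 (mod 287)
3^4 ≡ 9^2 = 81 ≡ 81 (mod 287)
3^8 ≡ 81^2 = 6561 ≡ 247 (mod 287)
3^16 ≡ 247^2 = 61009 ≡ 165 (mod 287)
3^32 ≡ 165^2 = 27225 ≡ 247 (mod 287)
3^64 ≡ 247^2 = 61009 ≡ 165 (mod 287)
3^128 ≡ 165^2 = 27225 ≡ 247 (mod 287)
3^256 ≡ 247^2 = 61009 ≡ 165 (mod 287)
286 = 256 + 16 + 8 + 4 + 2 in binary powers of 2.
So 3^286 ≡ 165 · 165 · 247 · 81 · 9 ≡ 32 (mod 287).
Since 32 ≠ 1, base 3 is a Fermat witness: 287 is composite.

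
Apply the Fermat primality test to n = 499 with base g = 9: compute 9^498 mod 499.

1

9^1 ≡ 9 (mod 499)
9^2 ≡ 9^2 = 81 ≡ 81 (mod 499)
9^4 ≡ 81^2 = 6561 ≡ 74 (mod 499)
9^8 ≡ 74^2 = 5476 ≡ 486 (mod 499)
9^16 ≡ 486^2 = 236196 ≡ 169 (mod 499)
9^32 ≡ 169^2 = 28561 ≡ 118 (mod 499)
9^64 ≡ 118^2 = 13924 ≡ 451 (mod 499)
9^128 ≡ 451^2 = 203401 ≡ 308 (mod 499)
9^256 ≡ 308^2 = 94864 ≡ 54 (mod 499)
498 = 256 + 128 + 64 + 32 + 16 + 2 in binary powers of 2.
So 9^498 ≡ 54 · 308 · 451 · 118 · 169 · 81 ≡ 1 (mod 499).
Since the result is 1, base 9 gives no evidence that 499 is composite.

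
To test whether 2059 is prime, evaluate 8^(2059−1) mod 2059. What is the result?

1971

8^1 ≡ 8 (mod 2059)
8^2 ≡ 8^2 = 64 ≡ 64 (mod 2059)
8^4 ≡ 64^2 = 4096 ≡ 2037 (mod 2059)
8^8 ≡ 2037^2 = 4149369 ≡ 484 (mod 2059)
8^16 ≡ 484^2 = 234256 ≡ 1589 (mod 2059)
8^32 ≡ 1589^2 = 2524921 ≡ 587 (mod 2059)
8^64 ≡ 587^2 = 344569 ≡ 716 (mod 2059)
8^128 ≡ 716^2 = 512656 ≡ 2024 (mod 2059)
8^256 ≡ 2024^2 = 4096576 ≡ 1225 (mod 2059)
8^512 ≡ 1225^2 = 1500625 ≡ 1673 (mod 2059)
8^1024 ≡ 1673^2 = 2798929 ≡ 748 (mod 2059)
8^2048 ≡ 748^2 = 559504 ≡ 1515 (mod 2059)
2058 = 2048 + 8 + 2 in binary powers of 2.
So 8^2058 ≡ 1515 · 484 · 64 ≡ 1971 (mod 2059).
Since 1971 ≠ 1, base 8 is a Fermat witness: 2059 is composite.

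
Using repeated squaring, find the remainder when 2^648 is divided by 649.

2^1 ≡ 2 (mod 649)
2^2 ≡ 2^2 = 4 ≡ 4 (mod 649)
2^4 ≡ 4^2 = 16 ≡ 16 (mod 649)
2^8 ≡ 16^2 = 256 ≡ 256 (mod 649)
2^16 ≡ 256^2 = 65536 ≡ 636 (mod 649)
2^32 ≡ 636^2 = 404496 ≡ 169 (mod 649)
2^64 ≡ 169^2 = 28561 ≡ 5 (mod 649)
2^128 ≡ 5^2 = 25 ≡ 25 (mod 649)
2^256 ≡ 25^2 = 625 ≡ 625 (mod 649)
2^512 ≡ 625^2 = 390625 ≡ 576 (mod 649)
648 = 512 + 128 + 8 in binary powers of 2.
So 2^648 ≡ 576 · 25 · 256 ≡ 80 (mod 649).
Since 80 ≠ 1, base 2 is a Fermat witness: 649 is composite.

80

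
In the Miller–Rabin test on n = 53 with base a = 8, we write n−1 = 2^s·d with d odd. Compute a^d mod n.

23

53 − 1 = 52 = 2^2 · 13, so d = 13.
8^1 ≡ 8 (mod 53)
8^2 ≡ 8^2 = 64 ≡ 11 (mod 53)
8^4 ≡ 11^2 = 121 ≡ 15 (mod 53)
8^8 ≡ 15^2 = 225 ≡ 13 (mod 53)
13 = 8 + 4 + 1 in binary powers of 2.
So 8^13 ≡ 13 · 15 · 8 ≡ 23 (mod 53).
Squaring chain: 23 → 52; reaches −1, so base 8 does not prove 53 composite.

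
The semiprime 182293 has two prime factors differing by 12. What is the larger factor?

Since p = q + 12, we have 182293 = q(q + 12), so q² + 12q − 182293 = 0.
Discriminant: 12² + 4·182293 = 144 + 729172 = 729316; √729316 = 854.
q = (−12 + 854)/2 = 421, and p = q + 12 = 433.
Check: 421 · 433 = 182293.

433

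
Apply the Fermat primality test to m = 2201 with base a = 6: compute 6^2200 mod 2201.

6^1 ≡ 6 (mod 2201)
6^2 ≡ 6^2 = 36 ≡ 36 (mod 2201)
6^4 ≡ 36^2 = 1296 ≡ 1296 (mod 2201)
6^8 ≡ 1296^2 = 1679616 ≡ 253 (mod 2201)
6^16 ≡ 253^2 = 64009 ≡ 180 (mod 2201)
6^32 ≡ 180^2 = 32400 ≡ 1586 (mod 2201)
6^64 ≡ 1586^2 = 2515396 ≡ 1854 (mod 2201)
6^128 ≡ 1854^2 = 3437316 ≡ 1555 (mod 2201)
6^256 ≡ 1555^2 = 2418025 ≡ 1327 (mod 2201)
6^512 ≡ 1327^2 = 1760929 ≡ 129 (mod 2201)
6^1024 ≡ 129^2 = 16641 ≡ 1234 (mod 2201)
6^2048 ≡ 1234^2 = 1522756 ≡ 1865 (mod 2201)
2200 = 2048 + 128 + 16 + 8 in binary powers of 2.
So 6^2200 ≡ 1865 · 1555 · 180 · 253 ≡ 1823 (mod 2201).
Since 1823 ≠ 1, base 6 is a Fermat witness: 2201 is composite.

1823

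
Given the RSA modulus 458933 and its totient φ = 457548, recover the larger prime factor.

φ(n) = (p−1)(q−1) = n − (p+q) + 1, so p + q = 458933 − 457548 + 1 = 1386.
p and q are the roots of t² − 1386t + 458933 = 0.
Discriminant: 1386² − 4·458933 = 1920996 − 1835732 = 85264; √85264 = 292.
q = (1386 − 292)/2 = 547, p = (1386 + 292)/2 = 839.
Check: 547 · 839 = 458933.

839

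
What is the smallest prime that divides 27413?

79

27413 is odd.
Digit sum 17, not divisible by 3.
Ends in 3: not divisible by 5.
7: 27413 = 7·3916 + 1
11: 27413 = 11·2492 + 1
13: 27413 = 13·2108 + 9
17: 27413 = 17·1612 + 9
19: 27413 = 19·1442 + 15
23: 27413 = 23·1191 + 20
29: 27413 = 29·945 + 8
31: 27413 = 31·884 + 9
37: 27413 = 37·740 + 33
41: 27413 = 41·668 + 25
43: 27413 = 43·637 + 22
47: 27413 = 47·583 + 12
53: 27413 = 53·517 + 12
59: 27413 = 59·464 + 37
61: 27413 = 61·449 + 24
67: 27413 = 67·409 + 10
71: 27413 = 71·386 + 7
73: 27413 = 73·375 + 38
79: 27413 = 79·347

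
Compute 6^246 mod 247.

64

6^1 ≡ 6 (mod 247)
6^2 ≡ 6^2 = 36 ≡ 36 (mod 247)
6^4 ≡ 36^2 = 1296 ≡ 61 (mod 247)
6^8 ≡ 61^2 = 3721 ≡ 16 (mod 247)
6^16 ≡ 16^2 = 256 ≡ 9 (mod 247)
6^32 ≡ 9^2 = 81 ≡ 81 (mod 247)
6^64 ≡ 81^2 = 6561 ≡ 139 (mod 247)
6^128 ≡ 139^2 = 19321 ≡ 55 (mod 247)
246 = 128 + 64 + 32 + 16 + 4 + 2 in binary powers of 2.
So 6^246 ≡ 55 · 139 · 81 · 9 · 61 · 36 ≡ 64 (mod 247).
Since 64 ≠ 1, base 6 is a Fermat witness: 247 is composite.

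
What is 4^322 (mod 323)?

4^1 ≡ 4 (mod 323)
4^2 ≡ 4^2 = 16 ≡ 16 (mod 323)
4^4 ≡ 16^2 = 256 ≡ 256 (mod 323)
4^8 ≡ 256^2 = 65536 ≡ 290 (mod 323)
4^16 ≡ 290^2 = 84100 ≡ 120 (mod 323)
4^32 ≡ 120^2 = 14400 ≡ 188 (mod 323)
4^64 ≡ 188^2 = 35344 ≡ 137 (mod 323)
4^128 ≡ 137^2 = 18769 ≡ 35 (mod 323)
4^256 ≡ 35^2 = 1225 ≡ 256 (mod 323)
322 = 256 + 64 + 2 in binary powers of 2.
So 4^322 ≡ 256 · 137 · 16 ≡ 101 (mod 323).
Since 101 ≠ 1, base 4 is a Fermat witness: 323 is composite.

101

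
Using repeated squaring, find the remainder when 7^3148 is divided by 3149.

7^1 ≡ 7 (mod 3149)
7^2 ≡ 7^2 = 49 ≡ 49 (mod 3149)
7^4 ≡ 49^2 = 2401 ≡ 2401 (mod 3149)
7^8 ≡ 2401^2 = 5764801 ≡ 2131 (mod 3149)
7^16 ≡ 2131^2 = 4541161 ≡ 303 (mod 3149)
7^32 ≡ 303^2 = 91809 ≡ 488 (mod 3149)
7^64 ≡ 488^2 = 238144 ≡ 1969 (mod 3149)
7^128 ≡ 1969^2 = 3876961 ≡ 542 (mod 3149)
7^256 ≡ 542^2 = 293764 ≡ 907 (mod 3149)
7^512 ≡ 907^2 = 822649 ≡ 760 (mod 3149)
7^1024 ≡ 760^2 = 577600 ≡ 1333 (mod 3149)
7^2048 ≡ 1333^2 = 1776889 ≡ 853 (mod 3149)
3148 = 2048 + 1024 + 64 + 8 + 4 in binary powers of 2.
So 7^3148 ≡ 853 · 1333 · 1969 · 2131 · 2401 ≡ 272 (mod 3149).
Since 272 ≠ 1, base 7 is a Fermat witness: 3149 is composite.

272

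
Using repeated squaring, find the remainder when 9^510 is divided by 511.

9^1 ≡ 9 (mod 511)
9^2 ≡ 9^2 = 81 ≡ 81 (mod 511)
9^4 ≡ 81^2 = 6561 ≡ 429 (mod 511)
9^8 ≡ 429^2 = 184041 ≡ 81 (mod 511)
9^16 ≡ 81^2 = 6561 ≡ 429 (mod 511)
9^32 ≡ 429^2 = 184041 ≡ 81 (mod 511)
9^64 ≡ 81^2 = 6561 ≡ 429 (mod 511)
9^128 ≡ 429^2 = 184041 ≡ 81 (mod 511)
9^256 ≡ 81^2 = 6561 ≡ 429 (mod 511)
510 = 256 + 128 + 64 + 32 + 16 + 8 + 4 + 2 in binary powers of 2.
So 9^510 ≡ 429 · 81 · 429 · 81 · 429 · 81 · 429 · 81 ≡ 1 (mod 511).
Since the result is 1, base 9 gives no evidence that 511 is composite.

1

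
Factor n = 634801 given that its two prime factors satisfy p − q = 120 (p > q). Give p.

859

Since p = q + 120, we have 634801 = q(q + 120), so q² + 120q − 634801 = 0.
Discriminant: 120² + 4·634801 = 14400 + 2539204 = 2553604; √2553604 = 1598.
q = (−120 + 1598)/2 = 739, and p = q + 120 = 859.
Check: 739 · 859 = 634801.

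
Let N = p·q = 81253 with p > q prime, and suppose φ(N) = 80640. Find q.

193

φ(n) = (p−1)(q−1) = n − (p+q) + 1, so p + q = 81253 − 80640 + 1 = 614.
p and q are the roots of t² − 614t + 81253 = 0.
Discriminant: 614² − 4·81253 = 376996 − 325012 = 51984; √51984 = 228.
q = (614 − 228)/2 = 193, p = (614 + 228)/2 = 421.
Check: 193 · 421 = 81253.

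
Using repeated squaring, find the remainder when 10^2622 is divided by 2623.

735

10^1 ≡ 10 (mod 2623)
10^2 ≡ 10^2 = 100 ≡ 100 (mod 2623)
10^4 ≡ 100^2 = 10000 ≡ 2131 (mod 2623)
10^8 ≡ 2131^2 = 4541161 ≡ 748 (mod 2623)
10^16 ≡ 748^2 = 559504 ≡ 805 (mod 2623)
10^32 ≡ 805^2 = 648025 ≡ 144 (mod 2623)
10^64 ≡ 144^2 = 20736 ≡ 2375 (mod 2623)
10^128 ≡ 2375^2 = 5640625 ≡ 1175 (mod 2623)
10^256 ≡ 1175^2 = 1380625 ≡ 927 (mod 2623)
10^512 ≡ 927^2 = 859329 ≡ 1608 (mod 2623)
10^1024 ≡ 1608^2 = 2585664 ≡ 2009 (mod 2623)
10^2048 ≡ 2009^2 = 4036081 ≡ 1907 (mod 2623)
2622 = 2048 + 512 + 32 + 16 + 8 + 4 + 2 in binary powers of 2.
So 10^2622 ≡ 1907 · 1608 · 144 · 805 · 748 · 2131 · 100 ≡ 735 (mod 2623).
Since 735 ≠ 1, base 10 is a Fermat witness: 2623 is composite.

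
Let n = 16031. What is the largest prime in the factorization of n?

16031 = 17 · 943
943 = 23 · 41
41 is prime.
So 16031 = 17 · 23 · 41; the largest prime factor is 41.

41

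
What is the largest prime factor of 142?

142 = 2 · 71
71 is prime.
So 142 = 2 · 71; the largest prime factor is 71.

71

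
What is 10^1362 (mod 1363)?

10^1 ≡ 10 (mod 1363)
10^2 ≡ 10^2 = 100 ≡ 100 (mod 1363)
10^4 ≡ 100^2 = 10000 ≡ 459 (mod 1363)
10^8 ≡ 459^2 = 210681 ≡ 779 (mod 1363)
10^16 ≡ 779^2 = 606841 ≡ 306 (mod 1363)
10^32 ≡ 306^2 = 93636 ≡ 952 (mod 1363)
10^64 ≡ 952^2 = 906304 ≡ 1272 (mod 1363)
10^128 ≡ 1272^2 = 1617984 ≡ 103 (mod 1363)
10^256 ≡ 103^2 = 10609 ≡ 1068 (mod 1363)
10^512 ≡ 1068^2 = 1140624 ≡ 1156 (mod 1363)
10^1024 ≡ 1156^2 = 1336336 ≡ 596 (mod 1363)
1362 = 1024 + 256 + 64 + 16 + 2 in binary powers of 2.
So 10^1362 ≡ 596 · 1068 · 1272 · 306 · 100 ≡ 63 (mod 1363).
Since 63 ≠ 1, base 10 is a Fermat witness: 1363 is composite.

63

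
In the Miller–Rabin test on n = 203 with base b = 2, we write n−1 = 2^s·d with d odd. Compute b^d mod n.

203 − 1 = 202 = 2^1 · 101, so d = 101.
2^1 ≡ 2 (mod 203)
2^2 ≡ 2^2 = 4 ≡ 4 (mod 203)
2^4 ≡ 4^2 = 16 ≡ 16 (mod 203)
2^8 ≡ 16^2 = 256 ≡ 53 (mod 203)
2^16 ≡ 53^2 = 2809 ≡ 170 (mod 203)
2^32 ≡ 170^2 = 28900 ≡ 74 (mod 203)
2^64 ≡ 74^2 = 5476 ≡ 198 (mod 203)
101 = 64 + 32 + 4 + 1 in binary powers of 2.
So 2^101 ≡ 198 · 74 · 16 · 2 ≡ 137 (mod 203).
Squaring chain: 137; never reaches −1, so base 2 is a Miller–Rabin witness that 203 is composite.

137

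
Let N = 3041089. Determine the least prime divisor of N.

43

3041089 is odd.
Digit sum 25, not divisible by 3.
Ends in 9: not divisible by 5.
7: 3041089 = 7·434441 + 2
11: 3041089 = 11·276462 + 7
13: 3041089 = 13·233929 + 12
17: 3041089 = 17·178887 + 10
19: 3041089 = 19·160057 + 6
23: 3041089 = 23·132221 + 6
29: 3041089 = 29·104865 + 4
31: 3041089 = 31·98099 + 20
37: 3041089 = 37·82191 + 22
41: 3041089 = 41·74172 + 37
43: 3041089 = 43·70723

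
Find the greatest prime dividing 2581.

89

2581 = 29 · 89
89 is prime.
So 2581 = 29 · 89; the largest prime factor is 89.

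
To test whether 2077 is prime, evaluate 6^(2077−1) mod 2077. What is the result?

1148

6^1 ≡ 6 (mod 2077)
6^2 ≡ 6^2 = 36 ≡ 36 (mod 2077)
6^4 ≡ 36^2 = 1296 ≡ 1296 (mod 2077)
6^8 ≡ 1296^2 = 1679616 ≡ 1400 (mod 2077)
6^16 ≡ 1400^2 = 1960000 ≡ 1389 (mod 2077)
6^32 ≡ 1389^2 = 1929321 ≡ 1865 (mod 2077)
6^64 ≡ 1865^2 = 3478225 ≡ 1327 (mod 2077)
6^128 ≡ 1327^2 = 1760929 ≡ 1710 (mod 2077)
6^256 ≡ 1710^2 = 2924100 ≡ 1761 (mod 2077)
6^512 ≡ 1761^2 = 3101121 ≡ 160 (mod 2077)
6^1024 ≡ 160^2 = 25600 ≡ 676 (mod 2077)
6^2048 ≡ 676^2 = 456976 ≡ 36 (mod 2077)
2076 = 2048 + 16 + 8 + 4 in binary powers of 2.
So 6^2076 ≡ 36 · 1389 · 1400 · 1296 ≡ 1148 (mod 2077).
Since 1148 ≠ 1, base 6 is a Fermat witness: 2077 is composite.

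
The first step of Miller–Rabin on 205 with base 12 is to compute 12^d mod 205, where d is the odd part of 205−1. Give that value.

108

205 − 1 = 204 = 2^2 · 51, so d = 51.
12^1 ≡ 12 (mod 205)
12^2 ≡ 12^2 = 144 ≡ 144 (mod 205)
12^4 ≡ 144^2 = 20736 ≡ 31 (mod 205)
12^8 ≡ 31^2 = 961 ≡ 141 (mod 205)
12^16 ≡ 141^2 = 19881 ≡ 201 (mod 205)
12^32 ≡ 201^2 = 40401 ≡ 16 (mod 205)
51 = 32 + 16 + 2 + 1 in binary powers of 2.
So 12^51 ≡ 16 · 201 · 144 · 12 ≡ 108 (mod 205).
Squaring chain: 108 → 184; never reaches −1, so base 12 is a Miller–Rabin witness that 205 is composite.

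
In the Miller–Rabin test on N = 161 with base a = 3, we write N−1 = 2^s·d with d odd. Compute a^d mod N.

161 − 1 = 160 = 2^5 · 5, so d = 5.
3^1 ≡ 3 (mod 161)
3^2 ≡ 3^2 = 9 ≡ 9 (mod 161)
3^4 ≡ 9^2 = 81 ≡ 81 (mod 161)
5 = 4 + 1 in binary powers of 2.
So 3^5 ≡ 81 · 3 ≡ 82 (mod 161).
Squaring chain: 82 → 123 → 156 → 25 → 142; never reaches −1, so base 3 is a Miller–Rabin witness that 161 is composite.

82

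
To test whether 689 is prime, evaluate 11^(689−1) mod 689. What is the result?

11^1 ≡ 11 (mod 689)
11^2 ≡ 11^2 = 121 ≡ 121 (mod 689)
11^4 ≡ 121^2 = 14641 ≡ 172 (mod 689)
11^8 ≡ 172^2 = 29584 ≡ 646 (mod 689)
11^16 ≡ 646^2 = 417316 ≡ 471 (mod 689)
11^32 ≡ 471^2 = 221841 ≡ 672 (mod 689)
11^64 ≡ 672^2 = 451584 ≡ 289 (mod 689)
11^128 ≡ 289^2 = 83521 ≡ 152 (mod 689)
11^256 ≡ 152^2 = 23104 ≡ 367 (mod 689)
11^512 ≡ 367^2 = 134689 ≡ 334 (mod 689)
688 = 512 + 128 + 32 + 16 in binary powers of 2.
So 11^688 ≡ 334 · 152 · 672 · 471 ≡ 289 (mod 689).
Since 289 ≠ 1, base 11 is a Fermat witness: 689 is composite.

289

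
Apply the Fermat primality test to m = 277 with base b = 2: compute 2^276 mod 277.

1

2^1 ≡ 2 (mod 277)
2^2 ≡ 2^2 = 4 ≡ 4 (mod 277)
2^4 ≡ 4^2 = 16 ≡ 16 (mod 277)
2^8 ≡ 16^2 = 256 ≡ 256 (mod 277)
2^16 ≡ 256^2 = 65536 ≡ 164 (mod 277)
2^32 ≡ 164^2 = 26896 ≡ 27 (mod 277)
2^64 ≡ 27^2 = 729 ≡ 175 (mod 277)
2^128 ≡ 175^2 = 30625 ≡ 155 (mod 277)
2^256 ≡ 155^2 = 24025 ≡ 203 (mod 277)
276 = 256 + 16 + 4 in binary powers of 2.
So 2^276 ≡ 203 · 164 · 16 ≡ 1 (mod 277).
Since the result is 1, base 2 gives no evidence that 277 is composite.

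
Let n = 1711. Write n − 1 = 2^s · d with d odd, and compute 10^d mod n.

396

1711 − 1 = 1710 = 2^1 · 855, so d = 855.
10^1 ≡ 10 (mod 1711)
10^2 ≡ 10^2 = 100 ≡ 100 (mod 1711)
10^4 ≡ 100^2 = 10000 ≡ 1445 (mod 1711)
10^8 ≡ 1445^2 = 2088025 ≡ 605 (mod 1711)
10^16 ≡ 605^2 = 366025 ≡ 1582 (mod 1711)
10^32 ≡ 1582^2 = 2502724 ≡ 1242 (mod 1711)
10^64 ≡ 1242^2 = 1542564 ≡ 953 (mod 1711)
10^128 ≡ 953^2 = 908209 ≡ 1379 (mod 1711)
10^256 ≡ 1379^2 = 1901641 ≡ 720 (mod 1711)
10^512 ≡ 720^2 = 518400 ≡ 1678 (mod 1711)
855 = 512 + 256 + 64 + 16 + 4 + 2 + 1 in binary powers of 2.
So 10^855 ≡ 1678 · 720 · 953 · 1582 · 1445 · 100 · 10 ≡ 396 (mod 1711).
Squaring chain: 396; never reaches −1, so base 10 is a Miller–Rabin witness that 1711 is composite.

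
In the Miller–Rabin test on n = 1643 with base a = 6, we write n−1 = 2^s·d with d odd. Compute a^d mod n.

1643 − 1 = 1642 = 2^1 · 821, so d = 821.
6^1 ≡ 6 (mod 1643)
6^2 ≡ 6^2 = 36 ≡ 36 (mod 1643)
6^4 ≡ 36^2 = 1296 ≡ 1296 (mod 1643)
6^8 ≡ 1296^2 = 1679616 ≡ 470 (mod 1643)
6^16 ≡ 470^2 = 220900 ≡ 738 (mod 1643)
6^32 ≡ 738^2 = 544644 ≡ 811 (mod 1643)
6^64 ≡ 811^2 = 657721 ≡ 521 (mod 1643)
6^128 ≡ 521^2 = 271441 ≡ 346 (mod 1643)
6^256 ≡ 346^2 = 119716 ≡ 1420 (mod 1643)
6^512 ≡ 1420^2 = 2016400 ≡ 439 (mod 1643)
821 = 512 + 256 + 32 + 16 + 4 + 1 in binary powers of 2.
So 6^821 ≡ 439 · 1420 · 811 · 738 · 1296 · 6 ≡ 1607 (mod 1643).
Squaring chain: 1607; never reaches −1, so base 6 is a Miller–Rabin witness that 1643 is composite.

1607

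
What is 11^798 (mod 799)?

11^1 ≡ 11 (mod 799)
11^2 ≡ 11^2 = 121 ≡ 121 (mod 799)
11^4 ≡ 121^2 = 14641 ≡ 259 (mod 799)
11^8 ≡ 259^2 = 67081 ≡ 764 (mod 799)
11^16 ≡ 764^2 = 583696 ≡ 426 (mod 799)
11^32 ≡ 426^2 = 181476 ≡ 103 (mod 799)
11^64 ≡ 103^2 = 10609 ≡ 222 (mod 799)
11^128 ≡ 222^2 = 49284 ≡ 545 (mod 799)
11^256 ≡ 545^2 = 297025 ≡ 596 (mod 799)
11^512 ≡ 596^2 = 355216 ≡ 460 (mod 799)
798 = 512 + 256 + 16 + 8 + 4 + 2 in binary powers of 2.
So 11^798 ≡ 460 · 596 · 426 · 764 · 259 · 121 ≡ 332 (mod 799).
Since 332 ≠ 1, base 11 is a Fermat witness: 799 is composite.

332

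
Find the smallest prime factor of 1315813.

1315813 is odd.
Digit sum 22, not divisible by 3.
Ends in 3: not divisible by 5.
7: 1315813 = 7·187973 + 2
11: 1315813 = 11·119619 + 4
13: 1315813 = 13·101216 + 5
17: 1315813 = 17·77400 + 13
19: 1315813 = 19·69253 + 6
23: 1315813 = 23·57209 + 6
29: 1315813 = 29·45372 + 25
31: 1315813 = 31·42445 + 18
37: 1315813 = 37·35562 + 19
41: 1315813 = 41·32093

41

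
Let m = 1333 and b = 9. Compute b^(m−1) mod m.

250

9^1 ≡ 9 (mod 1333)
9^2 ≡ 9^2 = 81 ≡ 81 (mod 1333)
9^4 ≡ 81^2 = 6561 ≡ 1229 (mod 1333)
9^8 ≡ 1229^2 = 1510441 ≡ 152 (mod 1333)
9^16 ≡ 152^2 = 23104 ≡ 443 (mod 1333)
9^32 ≡ 443^2 = 196249 ≡ 298 (mod 1333)
9^64 ≡ 298^2 = 88804 ≡ 826 (mod 1333)
9^128 ≡ 826^2 = 682276 ≡ 1113 (mod 1333)
9^256 ≡ 1113^2 = 1238769 ≡ 412 (mod 1333)
9^512 ≡ 412^2 = 169744 ≡ 453 (mod 1333)
9^1024 ≡ 453^2 = 205209 ≡ 1260 (mod 1333)
1332 = 1024 + 256 + 32 + 16 + 4 in binary powers of 2.
So 9^1332 ≡ 1260 · 412 · 298 · 443 · 1229 ≡ 250 (mod 1333).
Since 250 ≠ 1, base 9 is a Fermat witness: 1333 is composite.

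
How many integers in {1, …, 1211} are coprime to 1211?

1032

Factor: 1211 = 7 · 173.
φ(1211) = (7−1) · (173−1) = 6 · 172 = 1032.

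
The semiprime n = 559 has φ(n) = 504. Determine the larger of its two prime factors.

43

φ(n) = (p−1)(q−1) = n − (p+q) + 1, so p + q = 559 − 504 + 1 = 56.
p and q are the roots of t² − 56t + 559 = 0.
Discriminant: 56² − 4·559 = 3136 − 2236 = 900; √900 = 30.
q = (56 − 30)/2 = 13, p = (56 + 30)/2 = 43.
Check: 13 · 43 = 559.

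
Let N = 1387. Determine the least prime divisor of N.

19

1387 is odd.
Digit sum 19, not divisible by 3.
Ends in 7: not divisible by 5.
7: 1387 = 7·198 + 1
11: 1387 = 11·126 + 1
13: 1387 = 13·106 + 9
17: 1387 = 17·81 + 10
19: 1387 = 19·73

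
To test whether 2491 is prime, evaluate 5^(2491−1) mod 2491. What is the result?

5^1 ≡ 5 (mod 2491)
5^2 ≡ 5^2 = 25 ≡ 25 (mod 2491)
5^4 ≡ 25^2 = 625 ≡ 625 (mod 2491)
5^8 ≡ 625^2 = 390625 ≡ 2029 (mod 2491)
5^16 ≡ 2029^2 = 4116841 ≡ 1709 (mod 2491)
5^32 ≡ 1709^2 = 2920681 ≡ 1229 (mod 2491)
5^64 ≡ 1229^2 = 1510441 ≡ 895 (mod 2491)
5^128 ≡ 895^2 = 801025 ≡ 1414 (mod 2491)
5^256 ≡ 1414^2 = 1999396 ≡ 1614 (mod 2491)
5^512 ≡ 1614^2 = 2604996 ≡ 1901 (mod 2491)
5^1024 ≡ 1901^2 = 3613801 ≡ 1851 (mod 2491)
5^2048 ≡ 1851^2 = 3426201 ≡ 1076 (mod 2491)
2490 = 2048 + 256 + 128 + 32 + 16 + 8 + 2 in binary powers of 2.
So 5^2490 ≡ 1076 · 1614 · 1414 · 1229 · 1709 · 2029 · 25 ≡ 726 (mod 2491).
Since 726 ≠ 1, base 5 is a Fermat witness: 2491 is composite.

726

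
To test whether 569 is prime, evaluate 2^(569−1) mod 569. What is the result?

1

2^1 ≡ 2 (mod 569)
2^2 ≡ 2^2 = 4 ≡ 4 (mod 569)
2^4 ≡ 4^2 = 16 ≡ 16 (mod 569)
2^8 ≡ 16^2 = 256 ≡ 256 (mod 569)
2^16 ≡ 256^2 = 65536 ≡ 101 (mod 569)
2^32 ≡ 101^2 = 10201 ≡ 528 (mod 569)
2^64 ≡ 528^2 = 278784 ≡ 543 (mod 569)
2^128 ≡ 543^2 = 294849 ≡ 107 (mod 569)
2^256 ≡ 107^2 = 11449 ≡ 69 (mod 569)
2^512 ≡ 69^2 = 4761 ≡ 209 (mod 569)
568 = 512 + 32 + 16 + 8 in binary powers of 2.
So 2^568 ≡ 209 · 528 · 101 · 256 ≡ 1 (mod 569).
Since the result is 1, base 2 gives no evidence that 569 is composite.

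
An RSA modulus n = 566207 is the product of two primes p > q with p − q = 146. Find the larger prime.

829

Since p = q + 146, we have 566207 = q(q + 146), so q² + 146q − 566207 = 0.
Discriminant: 146² + 4·566207 = 21316 + 2264828 = 2286144; √2286144 = 1512.
q = (−146 + 1512)/2 = 683, and p = q + 146 = 829.
Check: 683 · 829 = 566207.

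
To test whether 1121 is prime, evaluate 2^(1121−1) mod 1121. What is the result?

833

2^1 ≡ 2 (mod 1121)
2^2 ≡ 2^2 = 4 ≡ 4 (mod 1121)
2^4 ≡ 4^2 = 16 ≡ 16 (mod 1121)
2^8 ≡ 16^2 = 256 ≡ 256 (mod 1121)
2^16 ≡ 256^2 = 65536 ≡ 518 (mod 1121)
2^32 ≡ 518^2 = 268324 ≡ 405 (mod 1121)
2^64 ≡ 405^2 = 164025 ≡ 359 (mod 1121)
2^128 ≡ 359^2 = 128881 ≡ 1087 (mod 1121)
2^256 ≡ 1087^2 = 1181569 ≡ 35 (mod 1121)
2^512 ≡ 35^2 = 1225 ≡ 104 (mod 1121)
2^1024 ≡ 104^2 = 10816 ≡ 727 (mod 1121)
1120 = 1024 + 64 + 32 in binary powers of 2.
So 2^1120 ≡ 727 · 359 · 405 ≡ 833 (mod 1121).
Since 833 ≠ 1, base 2 is a Fermat witness: 1121 is composite.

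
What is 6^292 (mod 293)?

1

6^1 ≡ 6 (mod 293)
6^2 ≡ 6^2 = 36 ≡ 36 (mod 293)
6^4 ≡ 36^2 = 1296 ≡ 124 (mod 293)
6^8 ≡ 124^2 = 15376 ≡ 140 (mod 293)
6^16 ≡ 140^2 = 19600 ≡ 262 (mod 293)
6^32 ≡ 262^2 = 68644 ≡ 82 (mod 293)
6^64 ≡ 82^2 = 6724 ≡ 278 (mod 293)
6^128 ≡ 278^2 = 77284 ≡ 225 (mod 293)
6^256 ≡ 225^2 = 50625 ≡ 229 (mod 293)
292 = 256 + 32 + 4 in binary powers of 2.
So 6^292 ≡ 229 · 82 · 124 ≡ 1 (mod 293).
Since the result is 1, base 6 gives no evidence that 293 is composite.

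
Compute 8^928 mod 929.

1

8^1 ≡ 8 (mod 929)
8^2 ≡ 8^2 = 64 ≡ 64 (mod 929)
8^4 ≡ 64^2 = 4096 ≡ 380 (mod 929)
8^8 ≡ 380^2 = 144400 ≡ 405 (mod 929)
8^16 ≡ 405^2 = 164025 ≡ 521 (mod 929)
8^32 ≡ 521^2 = 271441 ≡ 173 (mod 929)
8^64 ≡ 173^2 = 29929 ≡ 201 (mod 929)
8^128 ≡ 201^2 = 40401 ≡ 454 (mod 929)
8^256 ≡ 454^2 = 206116 ≡ 807 (mod 929)
8^512 ≡ 807^2 = 651249 ≡ 20 (mod 929)
928 = 512 + 256 + 128 + 32 in binary powers of 2.
So 8^928 ≡ 20 · 807 · 454 · 173 ≡ 1 (mod 929).
Since the result is 1, base 8 gives no evidence that 929 is composite.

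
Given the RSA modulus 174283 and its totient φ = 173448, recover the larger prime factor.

439

φ(n) = (p−1)(q−1) = n − (p+q) + 1, so p + q = 174283 − 173448 + 1 = 836.
p and q are the roots of t² − 836t + 174283 = 0.
Discriminant: 836² − 4·174283 = 698896 − 697132 = 1764; √1764 = 42.
q = (836 − 42)/2 = 397, p = (836 + 42)/2 = 439.
Check: 397 · 439 = 174283.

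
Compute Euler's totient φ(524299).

Factor: 524299 = 43 · 89 · 137.
φ(524299) = (43−1) · (89−1) · (137−1) = 42 · 88 · 136 = 502656.

502656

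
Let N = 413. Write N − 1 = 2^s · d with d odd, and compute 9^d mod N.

413 − 1 = 412 = 2^2 · 103, so d = 103.
9^1 ≡ 9 (mod 413)
9^2 ≡ 9^2 = 81 ≡ 81 (mod 413)
9^4 ≡ 81^2 = 6561 ≡ 366 (mod 413)
9^8 ≡ 366^2 = 133956 ≡ 144 (mod 413)
9^16 ≡ 144^2 = 20736 ≡ 86 (mod 413)
9^32 ≡ 86^2 = 7396 ≡ 375 (mod 413)
9^64 ≡ 375^2 = 140625 ≡ 205 (mod 413)
103 = 64 + 32 + 4 + 2 + 1 in binary powers of 2.
So 9^103 ≡ 205 · 375 · 366 · 81 · 9 ≡ 86 (mod 413).
Squaring chain: 86 → 375; never reaches −1, so base 9 is a Miller–Rabin witness that 413 is composite.

86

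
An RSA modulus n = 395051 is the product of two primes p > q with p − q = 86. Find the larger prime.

673

Since p = q + 86, we have 395051 = q(q + 86), so q² + 86q − 395051 = 0.
Discriminant: 86² + 4·395051 = 7396 + 1580204 = 1587600; √1587600 = 1260.
q = (−86 + 1260)/2 = 587, and p = q + 86 = 673.
Check: 587 · 673 = 395051.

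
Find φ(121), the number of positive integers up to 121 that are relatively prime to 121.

Factor: 121 = 11^2.
φ(121) = 11^1·(11−1) = 110.

110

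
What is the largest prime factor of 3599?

3599 = 59 · 61
61 is prime.
So 3599 = 59 · 61; the largest prime factor is 61.

61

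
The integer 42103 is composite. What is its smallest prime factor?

71

42103 is odd.
Digit sum 10, not divisible by 3.
Ends in 3: not divisible by 5.
7: 42103 = 7·6014 + 5
11: 42103 = 11·3827 + 6
13: 42103 = 13·3238 + 9
17: 42103 = 17·2476 + 11
19: 42103 = 19·2215 + 18
23: 42103 = 23·1830 + 13
29: 42103 = 29·1451 + 24
31: 42103 = 31·1358 + 5
37: 42103 = 37·1137 + 34
41: 42103 = 41·1026 + 37
43: 42103 = 43·979 + 6
47: 42103 = 47·895 + 38
53: 42103 = 53·794 + 21
59: 42103 = 59·713 + 36
61: 42103 = 61·690 + 13
67: 42103 = 67·628 + 27
71: 42103 = 71·593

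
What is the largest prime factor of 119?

17

119 = 7 · 17
17 is prime.
So 119 = 7 · 17; the largest prime factor is 17.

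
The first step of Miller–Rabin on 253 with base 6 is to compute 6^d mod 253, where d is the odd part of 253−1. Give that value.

253 − 1 = 252 = 2^2 · 63, so d = 63.
6^1 ≡ 6 (mod 253)
6^2 ≡ 6^2 = 36 ≡ 36 (mod 253)
6^4 ≡ 36^2 = 1296 ≡ 31 (mod 253)
6^8 ≡ 31^2 = 961 ≡ 202 (mod 253)
6^16 ≡ 202^2 = 40804 ≡ 71 (mod 253)
6^32 ≡ 71^2 = 5041 ≡ 234 (mod 253)
63 = 32 + 16 + 8 + 4 + 2 + 1 in binary powers of 2.
So 6^63 ≡ 234 · 71 · 202 · 31 · 36 · 6 ≡ 18 (mod 253).
Squaring chain: 18 → 71; never reaches −1, so base 6 is a Miller–Rabin witness that 253 is composite.

18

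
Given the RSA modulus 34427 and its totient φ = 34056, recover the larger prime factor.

φ(n) = (p−1)(q−1) = n − (p+q) + 1, so p + q = 34427 − 34056 + 1 = 372.
p and q are the roots of t² − 372t + 34427 = 0.
Discriminant: 372² − 4·34427 = 138384 − 137708 = 676; √676 = 26.
q = (372 − 26)/2 = 173, p = (372 + 26)/2 = 199.
Check: 173 · 199 = 34427.

199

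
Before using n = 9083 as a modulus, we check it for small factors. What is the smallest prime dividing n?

9083 is odd.
Digit sum 20, not divisible by 3.
Ends in 3: not divisible by 5.
7: 9083 = 7·1297 + 4
11: 9083 = 11·825 + 8
13: 9083 = 13·698 + 9
17: 9083 = 17·534 + 5
19: 9083 = 19·478 + 1
23: 9083 = 23·394 + 21
29: 9083 = 29·313 + 6
31: 9083 = 31·293

31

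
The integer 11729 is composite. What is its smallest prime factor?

37

11729 is odd.
Digit sum 20, not divisible by 3.
Ends in 9: not divisible by 5.
7: 11729 = 7·1675 + 4
11: 11729 = 11·1066 + 3
13: 11729 = 13·902 + 3
17: 11729 = 17·689 + 16
19: 11729 = 19·617 + 6
23: 11729 = 23·509 + 22
29: 11729 = 29·404 + 13
31: 11729 = 31·378 + 11
37: 11729 = 37·317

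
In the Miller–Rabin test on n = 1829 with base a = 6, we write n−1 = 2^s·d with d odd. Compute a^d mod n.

1742

1829 − 1 = 1828 = 2^2 · 457, so d = 457.
6^1 ≡ 6 (mod 1829)
6^2 ≡ 6^2 = 36 ≡ 36 (mod 1829)
6^4 ≡ 36^2 = 1296 ≡ 1296 (mod 1829)
6^8 ≡ 1296^2 = 1679616 ≡ 594 (mod 1829)
6^16 ≡ 594^2 = 352836 ≡ 1668 (mod 1829)
6^32 ≡ 1668^2 = 2782224 ≡ 315 (mod 1829)
6^64 ≡ 315^2 = 99225 ≡ 459 (mod 1829)
6^128 ≡ 459^2 = 210681 ≡ 346 (mod 1829)
6^256 ≡ 346^2 = 119716 ≡ 831 (mod 1829)
457 = 256 + 128 + 64 + 8 + 1 in binary powers of 2.
So 6^457 ≡ 831 · 346 · 459 · 594 · 6 ≡ 1742 (mod 1829).
Squaring chain: 1742 → 253; never reaches −1, so base 6 is a Miller–Rabin witness that 1829 is composite.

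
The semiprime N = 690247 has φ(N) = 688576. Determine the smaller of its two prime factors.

φ(n) = (p−1)(q−1) = n − (p+q) + 1, so p + q = 690247 − 688576 + 1 = 1672.
p and q are the roots of t² − 1672t + 690247 = 0.
Discriminant: 1672² − 4·690247 = 2795584 − 2760988 = 34596; √34596 = 186.
q = (1672 − 186)/2 = 743, p = (1672 + 186)/2 = 929.
Check: 743 · 929 = 690247.

743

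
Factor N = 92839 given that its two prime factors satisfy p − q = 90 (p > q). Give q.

Since p = q + 90, we have 92839 = q(q + 90), so q² + 90q − 92839 = 0.
Discriminant: 90² + 4·92839 = 8100 + 371356 = 379456; √379456 = 616.
q = (−90 + 616)/2 = 263, and p = q + 90 = 353.
Check: 263 · 353 = 92839.

263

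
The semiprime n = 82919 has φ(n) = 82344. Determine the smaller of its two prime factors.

283

φ(n) = (p−1)(q−1) = n − (p+q) + 1, so p + q = 82919 − 82344 + 1 = 576.
p and q are the roots of t² − 576t + 82919 = 0.
Discriminant: 576² − 4·82919 = 331776 − 331676 = 100; √100 = 10.
q = (576 − 10)/2 = 283, p = (576 + 10)/2 = 293.
Check: 283 · 293 = 82919.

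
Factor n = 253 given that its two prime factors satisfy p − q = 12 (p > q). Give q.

Since p = q + 12, we have 253 = q(q + 12), so q² + 12q − 253 = 0.
Discriminant: 12² + 4·253 = 144 + 1012 = 1156; √1156 = 34.
q = (−12 + 34)/2 = 11, and p = q + 12 = 23.
Check: 11 · 23 = 253.

11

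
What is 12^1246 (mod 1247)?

12^1 ≡ 12 (mod 1247)
12^2 ≡ 12^2 = 144 ≡ 144 (mod 1247)
12^4 ≡ 144^2 = 20736 ≡ 784 (mod 1247)
12^8 ≡ 784^2 = 614656 ≡ 1132 (mod 1247)
12^16 ≡ 1132^2 = 1281424 ≡ 755 (mod 1247)
12^32 ≡ 755^2 = 570025 ≡ 146 (mod 1247)
12^64 ≡ 146^2 = 21316 ≡ 117 (mod 1247)
12^128 ≡ 117^2 = 13689 ≡ 1219 (mod 1247)
12^256 ≡ 1219^2 = 1485961 ≡ 784 (mod 1247)
12^512 ≡ 784^2 = 614656 ≡ 1132 (mod 1247)
12^1024 ≡ 1132^2 = 1281424 ≡ 755 (mod 1247)
1246 = 1024 + 128 + 64 + 16 + 8 + 4 + 2 in binary powers of 2.
So 12^1246 ≡ 755 · 1219 · 117 · 755 · 1132 · 784 · 144 ≡ 608 (mod 1247).
Since 608 ≠ 1, base 12 is a Fermat witness: 1247 is composite.

608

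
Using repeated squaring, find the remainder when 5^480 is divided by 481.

5^1 ≡ 5 (mod 481)
5^2 ≡ 5^2 = 25 ≡ 25 (mod 481)
5^4 ≡ 25^2 = 625 ≡ 144 (mod 481)
5^8 ≡ 144^2 = 20736 ≡ 53 (mod 481)
5^16 ≡ 53^2 = 2809 ≡ 404 (mod 481)
5^32 ≡ 404^2 = 163216 ≡ 157 (mod 481)
5^64 ≡ 157^2 = 24649 ≡ 118 (mod 481)
5^128 ≡ 118^2 = 13924 ≡ 456 (mod 481)
5^256 ≡ 456^2 = 207936 ≡ 144 (mod 481)
480 = 256 + 128 + 64 + 32 in binary powers of 2.
So 5^480 ≡ 144 · 456 · 118 · 157 ≡ 417 (mod 481).
Since 417 ≠ 1, base 5 is a Fermat witness: 481 is composite.

417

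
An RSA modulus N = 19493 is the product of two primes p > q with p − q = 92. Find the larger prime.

Since p = q + 92, we have 19493 = q(q + 92), so q² + 92q − 19493 = 0.
Discriminant: 92² + 4·19493 = 8464 + 77972 = 86436; √86436 = 294.
q = (−92 + 294)/2 = 101, and p = q + 92 = 193.
Check: 101 · 193 = 19493.

193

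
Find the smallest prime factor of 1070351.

23

1070351 is odd.
Digit sum 17, not divisible by 3.
Ends in 1: not divisible by 5.
7: 1070351 = 7·152907 + 2
11: 1070351 = 11·97304 + 7
13: 1070351 = 13·82334 + 9
17: 1070351 = 17·62961 + 14
19: 1070351 = 19·56334 + 5
23: 1070351 = 23·46537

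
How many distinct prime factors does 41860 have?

5

41860 = 2^2 · 10465
10465 = 5 · 2093
2093 = 7 · 299
299 = 13 · 23
41860 = 2^2 · 5 · 7 · 13 · 23, which has 5 distinct prime factors.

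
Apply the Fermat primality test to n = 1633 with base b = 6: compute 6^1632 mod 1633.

1549

6^1 ≡ 6 (mod 1633)
6^2 ≡ 6^2 = 36 ≡ 36 (mod 1633)
6^4 ≡ 36^2 = 1296 ≡ 1296 (mod 1633)
6^8 ≡ 1296^2 = 1679616 ≡ 892 (mod 1633)
6^16 ≡ 892^2 = 795664 ≡ 393 (mod 1633)
6^32 ≡ 393^2 = 154449 ≡ 947 (mod 1633)
6^64 ≡ 947^2 = 896809 ≡ 292 (mod 1633)
6^128 ≡ 292^2 = 85264 ≡ 348 (mod 1633)
6^256 ≡ 348^2 = 121104 ≡ 262 (mod 1633)
6^512 ≡ 262^2 = 68644 ≡ 58 (mod 1633)
6^1024 ≡ 58^2 = 3364 ≡ 98 (mod 1633)
1632 = 1024 + 512 + 64 + 32 in binary powers of 2.
So 6^1632 ≡ 98 · 58 · 292 · 947 ≡ 1549 (mod 1633).
Since 1549 ≠ 1, base 6 is a Fermat witness: 1633 is composite.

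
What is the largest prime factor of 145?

29

145 = 5 · 29
29 is prime.
So 145 = 5 · 29; the largest prime factor is 29.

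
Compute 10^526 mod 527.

10^1 ≡ 10 (mod 527)
10^2 ≡ 10^2 = 100 ≡ 100 (mod 527)
10^4 ≡ 100^2 = 10000 ≡ 514 (mod 527)
10^8 ≡ 514^2 = 264196 ≡ 169 (mod 527)
10^16 ≡ 169^2 = 28561 ≡ 103 (mod 527)
10^32 ≡ 103^2 = 10609 ≡ 69 (mod 527)
10^64 ≡ 69^2 = 4761 ≡ 18 (mod 527)
10^128 ≡ 18^2 = 324 ≡ 324 (mod 527)
10^256 ≡ 324^2 = 104976 ≡ 103 (mod 527)
10^512 ≡ 103^2 = 10609 ≡ 69 (mod 527)
526 = 512 + 8 + 4 + 2 in binary powers of 2.
So 10^526 ≡ 69 · 169 · 514 · 100 ≡ 382 (mod 527).
Since 382 ≠ 1, base 10 is a Fermat witness: 527 is composite.

382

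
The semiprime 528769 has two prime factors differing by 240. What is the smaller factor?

Since p = q + 240, we have 528769 = q(q + 240), so q² + 240q − 528769 = 0.
Discriminant: 240² + 4·528769 = 57600 + 2115076 = 2172676; √2172676 = 1474.
q = (−240 + 1474)/2 = 617, and p = q + 240 = 857.
Check: 617 · 857 = 528769.

617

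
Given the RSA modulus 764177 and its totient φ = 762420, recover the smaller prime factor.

787

φ(n) = (p−1)(q−1) = n − (p+q) + 1, so p + q = 764177 − 762420 + 1 = 1758.
p and q are the roots of t² − 1758t + 764177 = 0.
Discriminant: 1758² − 4·764177 = 3090564 − 3056708 = 33856; √33856 = 184.
q = (1758 − 184)/2 = 787, p = (1758 + 184)/2 = 971.
Check: 787 · 971 = 764177.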